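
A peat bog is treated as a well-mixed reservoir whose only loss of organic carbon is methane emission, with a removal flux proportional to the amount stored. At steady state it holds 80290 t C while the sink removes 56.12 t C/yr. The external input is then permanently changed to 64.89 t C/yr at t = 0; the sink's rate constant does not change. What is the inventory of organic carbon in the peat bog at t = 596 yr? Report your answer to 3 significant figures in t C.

84600 t C

τ = M₀/F₀ = 80290/56.12 = 1431 yr; rate constant k = 1/τ.
New steady state M_∞ = F₁/k = F₁·τ = 64.89 × 1431 = 92837 t C.
M(t) = M_∞ + (M₀ − M_∞)·e^(−t/τ); t/τ = 596/1431 = 0.4166, so e^(−t/τ) = 0.6593.
M(t) = 92837 − 12550 × 0.6593 = 84565 t C.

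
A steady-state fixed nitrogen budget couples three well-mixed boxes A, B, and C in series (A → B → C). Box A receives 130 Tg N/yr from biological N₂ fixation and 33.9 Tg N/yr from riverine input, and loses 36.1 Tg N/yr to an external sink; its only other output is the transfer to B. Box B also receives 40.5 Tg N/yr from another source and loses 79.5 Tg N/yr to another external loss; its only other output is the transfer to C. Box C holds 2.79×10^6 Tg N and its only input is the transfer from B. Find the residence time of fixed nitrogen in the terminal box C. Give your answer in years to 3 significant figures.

31400 yr

Box A: F(A→B) = (130 + 33.9) − 36.1 = 127.80 Tg N/yr.
Box B: F(B→C) = (127.80 + 40.5) − 79.5 = 88.800 Tg N/yr.
Box C throughput = its input = 88.800 Tg N/yr; τ = 2.79×10^6 / 88.800 = 31420 yr.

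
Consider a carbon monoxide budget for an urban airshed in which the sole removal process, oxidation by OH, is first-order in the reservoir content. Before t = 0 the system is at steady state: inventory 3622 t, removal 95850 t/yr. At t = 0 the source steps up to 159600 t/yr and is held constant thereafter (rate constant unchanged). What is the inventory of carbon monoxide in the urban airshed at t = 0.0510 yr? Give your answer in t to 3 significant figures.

5410 t

Residence time τ = M₀/F₀ = 0.03779 yr. The eventual steady state is M_∞ = M₀·(F₁/F₀) = 3622 × 159600/95850 = 6031.0 t.
The anomaly ΔM(t) = M(t) − M_∞ decays as ΔM₀·e^(−t/τ) with ΔM₀ = 3622 − 6031.0 = −2409 t.
At t = 0.0510 yr, e^(−t/τ) = e^(−1.350) = 0.2593, so ΔM = −624.7 t and M = 6031.0 − 624.7 = 5406.3 t.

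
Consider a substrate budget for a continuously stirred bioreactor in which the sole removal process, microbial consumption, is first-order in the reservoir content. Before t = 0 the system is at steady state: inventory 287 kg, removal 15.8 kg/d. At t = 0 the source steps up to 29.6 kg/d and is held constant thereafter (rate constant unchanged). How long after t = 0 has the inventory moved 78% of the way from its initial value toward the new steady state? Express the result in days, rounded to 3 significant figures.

27.5 d

τ = M₀/F₀ = 287/15.8 = 18.16 d.
The remaining gap fraction is e^(−t/τ); 78% covered ⇒ e^(−t/τ) = 0.220.
t = −τ ln(0.220) = 18.16 × 1.514 = 27.50 d.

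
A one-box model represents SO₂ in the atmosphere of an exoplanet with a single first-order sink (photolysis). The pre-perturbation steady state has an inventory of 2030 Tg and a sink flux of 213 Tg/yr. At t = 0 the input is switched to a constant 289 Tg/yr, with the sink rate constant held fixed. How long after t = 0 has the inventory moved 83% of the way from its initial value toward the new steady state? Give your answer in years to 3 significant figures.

τ = M₀/F₀ = 2030/213 = 9.531 yr.
The remaining gap fraction is e^(−t/τ); 83% covered ⇒ e^(−t/τ) = 0.170.
t = −τ ln(0.170) = 9.531 × 1.772 = 16.89 yr.

16.9 yr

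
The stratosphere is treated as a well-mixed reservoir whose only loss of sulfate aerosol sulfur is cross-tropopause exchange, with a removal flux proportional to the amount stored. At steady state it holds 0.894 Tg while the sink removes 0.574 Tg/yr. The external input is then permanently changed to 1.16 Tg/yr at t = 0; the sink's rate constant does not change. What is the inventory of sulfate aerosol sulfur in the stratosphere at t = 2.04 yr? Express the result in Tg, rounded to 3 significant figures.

1.56 Tg

τ = M₀/F₀ = 0.894/0.574 = 1.557 yr; rate constant k = 1/τ.
New steady state M_∞ = F₁/k = F₁·τ = 1.16 × 1.557 = 1.8067 Tg.
M(t) = M_∞ + (M₀ − M_∞)·e^(−t/τ); t/τ = 2.04/1.557 = 1.310, so e^(−t/τ) = 0.2699.
M(t) = 1.8067 − 0.9127 × 0.2699 = 1.5604 Tg.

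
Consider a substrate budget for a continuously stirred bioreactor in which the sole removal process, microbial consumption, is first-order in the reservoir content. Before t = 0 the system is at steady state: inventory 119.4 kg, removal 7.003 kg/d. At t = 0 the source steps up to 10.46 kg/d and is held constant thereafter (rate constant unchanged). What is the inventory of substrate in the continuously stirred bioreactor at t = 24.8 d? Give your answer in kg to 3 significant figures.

The sink rate constant is k = F₀/M₀ = 7.003/119.4 = 0.05865 d⁻¹.
Solving dM/dt = F₁ − kM with M(0) = M₀ gives M(t) = F₁/k + (M₀ − F₁/k)·e^(−kt).
F₁/k = 10.46/0.05865 = 178.34 kg; kt = 0.05865 × 24.8 = 1.455, e^(−kt) = 0.2335.
M(24.8) = 178.34 + (119.4 − 178.34) × 0.2335 = 178.34 − 13.76 = 164.58 kg.

165 kg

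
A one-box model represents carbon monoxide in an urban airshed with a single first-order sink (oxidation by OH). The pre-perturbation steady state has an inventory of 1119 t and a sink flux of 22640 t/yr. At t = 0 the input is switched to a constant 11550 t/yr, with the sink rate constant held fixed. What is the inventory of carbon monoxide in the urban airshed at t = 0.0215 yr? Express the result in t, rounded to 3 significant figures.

Residence time τ = M₀/F₀ = 0.04943 yr. The eventual steady state is M_∞ = M₀·(F₁/F₀) = 1119 × 11550/22640 = 570.87 t.
The anomaly ΔM(t) = M(t) − M_∞ decays as ΔM₀·e^(−t/τ) with ΔM₀ = 1119 − 570.87 = 548.1 t.
At t = 0.0215 yr, e^(−t/τ) = e^(−0.4350) = 0.6473, so ΔM = 354.8 t and M = 570.87 + 354.8 = 925.66 t.

926 t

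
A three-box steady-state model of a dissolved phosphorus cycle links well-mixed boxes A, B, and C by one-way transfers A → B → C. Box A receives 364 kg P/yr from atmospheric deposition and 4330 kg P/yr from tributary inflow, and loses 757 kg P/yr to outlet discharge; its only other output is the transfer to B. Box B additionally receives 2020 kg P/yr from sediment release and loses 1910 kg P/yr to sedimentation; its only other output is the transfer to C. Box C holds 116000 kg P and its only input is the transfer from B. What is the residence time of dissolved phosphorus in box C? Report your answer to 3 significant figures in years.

28.7 yr

Box A: F(A→B) = (364 + 4330) − 757 = 3937.0 kg P/yr.
Box B: F(B→C) = (3937.0 + 2020) − 1910 = 4047.0 kg P/yr.
Box C throughput = its input = 4047.0 kg P/yr; τ = 116000 / 4047.0 = 28.66 yr.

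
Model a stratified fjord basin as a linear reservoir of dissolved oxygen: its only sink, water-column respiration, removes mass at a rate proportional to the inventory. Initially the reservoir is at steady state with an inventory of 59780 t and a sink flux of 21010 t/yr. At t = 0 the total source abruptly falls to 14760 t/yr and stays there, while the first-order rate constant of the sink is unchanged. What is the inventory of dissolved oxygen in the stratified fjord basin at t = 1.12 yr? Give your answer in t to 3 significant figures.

The sink rate constant is k = F₀/M₀ = 21010/59780 = 0.3515 yr⁻¹.
Solving dM/dt = F₁ − kM with M(0) = M₀ gives M(t) = F₁/k + (M₀ − F₁/k)·e^(−kt).
F₁/k = 14760/0.3515 = 41997 t; kt = 0.3515 × 1.12 = 0.3936, e^(−kt) = 0.6746.
M(1.12) = 41997 + (59780 − 41997) × 0.6746 = 41997 + 12000 = 53993 t.

54000 t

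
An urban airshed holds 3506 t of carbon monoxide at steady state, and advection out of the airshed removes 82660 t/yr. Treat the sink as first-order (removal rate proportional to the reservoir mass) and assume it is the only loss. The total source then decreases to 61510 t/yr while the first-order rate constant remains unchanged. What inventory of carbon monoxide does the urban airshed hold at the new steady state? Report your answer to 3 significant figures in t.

Rate constant k = F/M = 82660 / 3506 = 23.58 yr⁻¹.
At the new steady state, source = k·M_new ⇒ M_new = 61510 / 23.58 = 2609 t.
(Equivalently M_new = M × F_new/F_old = 3506 × 61510/82660.)

2610 t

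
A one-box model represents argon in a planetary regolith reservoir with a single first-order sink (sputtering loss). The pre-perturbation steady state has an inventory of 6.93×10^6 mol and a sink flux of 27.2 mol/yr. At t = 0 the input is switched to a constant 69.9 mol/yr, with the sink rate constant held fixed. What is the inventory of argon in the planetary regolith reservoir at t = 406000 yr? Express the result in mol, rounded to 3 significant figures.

1.56×10^7 mol

Residence time τ = M₀/F₀ = 254800 yr. The eventual steady state is M_∞ = M₀·(F₁/F₀) = 6.93×10^6 × 69.9/27.2 = 1.7809×10^7 mol.
The anomaly ΔM(t) = M(t) − M_∞ decays as ΔM₀·e^(−t/τ) with ΔM₀ = 6.93×10^6 − 1.7809×10^7 = −1.088×10^7 mol.
At t = 406000 yr, e^(−t/τ) = e^(−1.594) = 0.2032, so ΔM = −2.211×10^6 mol and M = 1.7809×10^7 − 2.211×10^6 = 1.5598×10^7 mol.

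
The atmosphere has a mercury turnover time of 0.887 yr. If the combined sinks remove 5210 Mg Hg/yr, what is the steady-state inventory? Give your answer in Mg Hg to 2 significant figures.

τ = M/F ⇒ M = τ × F = 0.887 × 5210 = 4621 Mg Hg.

4600 Mg Hg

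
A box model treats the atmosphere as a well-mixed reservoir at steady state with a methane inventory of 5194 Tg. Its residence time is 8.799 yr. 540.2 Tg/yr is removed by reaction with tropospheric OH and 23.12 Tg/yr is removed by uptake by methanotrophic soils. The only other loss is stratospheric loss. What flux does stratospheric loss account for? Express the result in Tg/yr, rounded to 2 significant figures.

Total removal F = M/τ = 5194 / 8.799 = 590.3 Tg/yr.
Stratospheric loss = F − (540.2 + 23.12) = 590.3 − 563.3 = 26.97 Tg/yr.

27 Tg/yr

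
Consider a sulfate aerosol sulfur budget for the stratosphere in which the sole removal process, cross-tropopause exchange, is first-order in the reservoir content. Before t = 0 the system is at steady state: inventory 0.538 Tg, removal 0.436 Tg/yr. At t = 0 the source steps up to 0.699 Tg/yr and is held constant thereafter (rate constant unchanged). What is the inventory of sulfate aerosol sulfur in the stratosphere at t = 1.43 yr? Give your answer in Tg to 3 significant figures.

The sink rate constant is k = F₀/M₀ = 0.436/0.538 = 0.8104 yr⁻¹.
Solving dM/dt = F₁ − kM with M(0) = M₀ gives M(t) = F₁/k + (M₀ − F₁/k)·e^(−kt).
F₁/k = 0.699/0.8104 = 0.86253 Tg; kt = 0.8104 × 1.43 = 1.159, e^(−kt) = 0.3138.
M(1.43) = 0.86253 + (0.538 − 0.86253) × 0.3138 = 0.86253 − 0.1018 = 0.76068 Tg.

0.761 Tg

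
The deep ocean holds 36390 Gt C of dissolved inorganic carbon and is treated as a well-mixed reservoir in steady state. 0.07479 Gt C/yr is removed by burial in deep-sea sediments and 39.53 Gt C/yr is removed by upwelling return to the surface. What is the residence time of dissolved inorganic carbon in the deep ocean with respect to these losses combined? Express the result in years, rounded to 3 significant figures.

Total removal = 0.07479 + 39.53 = 39.605 Gt C/yr.
τ = M / ΣF_out = 36390 / 39.605 = 918.8 yr.

919 yr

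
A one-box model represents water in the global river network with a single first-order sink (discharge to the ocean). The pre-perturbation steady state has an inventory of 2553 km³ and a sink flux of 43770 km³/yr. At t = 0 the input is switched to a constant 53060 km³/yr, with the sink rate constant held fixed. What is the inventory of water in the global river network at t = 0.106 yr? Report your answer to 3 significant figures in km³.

3010 km³

τ = M₀/F₀ = 2553/43770 = 0.05833 yr; rate constant k = 1/τ.
New steady state M_∞ = F₁/k = F₁·τ = 53060 × 0.05833 = 3094.9 km³.
M(t) = M_∞ + (M₀ − M_∞)·e^(−t/τ); t/τ = 0.106/0.05833 = 1.817, so e^(−t/τ) = 0.1625.
M(t) = 3094.9 − 541.9 × 0.1625 = 3006.8 km³.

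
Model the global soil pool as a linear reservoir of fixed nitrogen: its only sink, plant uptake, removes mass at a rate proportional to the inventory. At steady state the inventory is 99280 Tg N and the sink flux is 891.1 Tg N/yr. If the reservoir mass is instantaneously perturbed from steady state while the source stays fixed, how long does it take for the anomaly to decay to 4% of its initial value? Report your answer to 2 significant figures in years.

For a linear reservoir the anomaly decays as exp(−t/τ) with τ = M/F = 99280/891.1 = 111.4 yr.
exp(−t/τ) = 0.04 ⇒ t = −τ ln(0.04) = 111.4 × 3.219 = 358.6 yr.

360 yr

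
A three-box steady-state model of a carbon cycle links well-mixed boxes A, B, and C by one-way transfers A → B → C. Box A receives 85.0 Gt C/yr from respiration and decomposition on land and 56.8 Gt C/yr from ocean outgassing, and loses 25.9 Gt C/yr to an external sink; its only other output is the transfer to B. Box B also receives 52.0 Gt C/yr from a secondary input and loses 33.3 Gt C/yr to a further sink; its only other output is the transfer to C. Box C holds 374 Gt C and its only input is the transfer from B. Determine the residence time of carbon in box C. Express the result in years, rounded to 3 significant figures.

Box A: F(A→B) = (85.0 + 56.8) − 25.9 = 115.90 Gt C/yr.
Box B: F(B→C) = (115.90 + 52.0) − 33.3 = 134.60 Gt C/yr.
Box C throughput = its input = 134.60 Gt C/yr; τ = 374 / 134.60 = 2.779 yr.

2.78 yr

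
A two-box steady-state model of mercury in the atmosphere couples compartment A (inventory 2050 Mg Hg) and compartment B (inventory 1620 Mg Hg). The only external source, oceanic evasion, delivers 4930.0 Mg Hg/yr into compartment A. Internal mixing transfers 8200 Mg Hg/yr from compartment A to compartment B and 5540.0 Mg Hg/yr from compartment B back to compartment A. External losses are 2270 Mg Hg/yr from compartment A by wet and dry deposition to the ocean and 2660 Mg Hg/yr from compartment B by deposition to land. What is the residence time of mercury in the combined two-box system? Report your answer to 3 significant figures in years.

0.744 yr

Treat the two boxes together as one reservoir: the mixing fluxes between them are internal recycling, so τ = ΣM / Σ(external losses).
M_total = 2050 + 1620 = 3670.0 Mg Hg.
ΣF_external_out = 2270 + 2660 = 4930.0 Mg Hg/yr.
τ = M_total / ΣF_ext = 3670.0 / 4930.0 = 0.7444 yr.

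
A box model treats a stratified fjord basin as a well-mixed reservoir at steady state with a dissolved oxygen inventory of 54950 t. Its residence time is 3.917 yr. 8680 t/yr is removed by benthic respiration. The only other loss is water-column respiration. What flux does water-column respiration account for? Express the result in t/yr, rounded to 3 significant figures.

5350 t/yr

Total removal F = M/τ = 54950 / 3.917 = 14030 t/yr.
Water-column respiration = F − (8680) = 14030 − 8680 = 5349 t/yr.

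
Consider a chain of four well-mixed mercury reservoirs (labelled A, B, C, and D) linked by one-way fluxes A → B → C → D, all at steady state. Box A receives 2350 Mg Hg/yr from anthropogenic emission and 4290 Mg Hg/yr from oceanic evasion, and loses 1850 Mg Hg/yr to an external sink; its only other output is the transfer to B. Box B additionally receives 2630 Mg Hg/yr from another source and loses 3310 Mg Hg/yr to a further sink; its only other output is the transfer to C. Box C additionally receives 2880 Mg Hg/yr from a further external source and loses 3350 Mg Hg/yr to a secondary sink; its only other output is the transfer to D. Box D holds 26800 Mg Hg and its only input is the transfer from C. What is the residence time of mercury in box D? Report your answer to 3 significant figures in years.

7.36 yr

Box A: F(A→B) = (2350 + 4290) − 1850 = 4790.0 Mg Hg/yr.
Box B: F(B→C) = (4790.0 + 2630) − 3310 = 4110.0 Mg Hg/yr.
Box C: F(C→D) = (4110.0 + 2880) − 3350 = 3640.0 Mg Hg/yr.
Box D throughput = its input = 3640.0 Mg Hg/yr; τ = 26800 / 3640.0 = 7.363 yr.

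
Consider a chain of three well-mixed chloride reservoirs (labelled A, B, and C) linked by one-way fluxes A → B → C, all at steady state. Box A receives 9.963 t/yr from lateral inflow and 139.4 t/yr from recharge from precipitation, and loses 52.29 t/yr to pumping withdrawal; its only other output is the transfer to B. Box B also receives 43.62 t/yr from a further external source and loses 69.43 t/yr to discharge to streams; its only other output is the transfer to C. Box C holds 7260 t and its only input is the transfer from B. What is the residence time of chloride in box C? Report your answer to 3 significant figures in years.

Box A: F(A→B) = (9.963 + 139.4) − 52.29 = 97.073 t/yr.
Box B: F(B→C) = (97.073 + 43.62) − 69.43 = 71.263 t/yr.
Box C throughput = its input = 71.263 t/yr; τ = 7260 / 71.263 = 101.9 yr.

102 yr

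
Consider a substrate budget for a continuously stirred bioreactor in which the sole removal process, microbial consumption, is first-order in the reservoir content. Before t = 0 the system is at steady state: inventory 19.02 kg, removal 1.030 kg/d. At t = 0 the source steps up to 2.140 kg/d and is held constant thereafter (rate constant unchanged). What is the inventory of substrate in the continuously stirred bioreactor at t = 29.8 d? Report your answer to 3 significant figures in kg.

35.4 kg

Residence time τ = M₀/F₀ = 18.47 d. The eventual steady state is M_∞ = M₀·(F₁/F₀) = 19.02 × 2.140/1.030 = 39.517 kg.
The anomaly ΔM(t) = M(t) − M_∞ decays as ΔM₀·e^(−t/τ) with ΔM₀ = 19.02 − 39.517 = −20.50 kg.
At t = 29.8 d, e^(−t/τ) = e^(−1.614) = 0.1991, so ΔM = −4.082 kg and M = 39.517 − 4.082 = 35.436 kg.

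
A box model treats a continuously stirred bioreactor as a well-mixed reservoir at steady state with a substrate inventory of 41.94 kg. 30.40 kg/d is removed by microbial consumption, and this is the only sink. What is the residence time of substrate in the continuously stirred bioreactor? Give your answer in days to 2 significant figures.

τ = M / F = 41.94 / 30.40 = 1.380 d.

1.4 d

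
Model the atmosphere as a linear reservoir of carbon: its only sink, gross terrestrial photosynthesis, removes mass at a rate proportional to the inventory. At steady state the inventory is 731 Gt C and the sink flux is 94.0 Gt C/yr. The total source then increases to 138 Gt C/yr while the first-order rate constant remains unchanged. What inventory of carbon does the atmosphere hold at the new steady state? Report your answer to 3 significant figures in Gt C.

Rate constant k = F/M = 94.0 / 731 = 0.1286 yr⁻¹.
At the new steady state, source = k·M_new ⇒ M_new = 138 / 0.1286 = 1073 Gt C.
(Equivalently M_new = M × F_new/F_old = 731 × 138/94.0.)

1070 Gt C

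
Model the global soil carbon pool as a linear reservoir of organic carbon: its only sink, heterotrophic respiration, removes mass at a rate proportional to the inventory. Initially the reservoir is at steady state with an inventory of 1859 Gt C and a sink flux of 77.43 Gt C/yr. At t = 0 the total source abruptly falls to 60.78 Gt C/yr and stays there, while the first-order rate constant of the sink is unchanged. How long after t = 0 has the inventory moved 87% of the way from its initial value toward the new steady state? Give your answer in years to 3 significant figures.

τ = M₀/F₀ = 1859/77.43 = 24.01 yr.
The remaining gap fraction is e^(−t/τ); 87% covered ⇒ e^(−t/τ) = 0.130.
t = −τ ln(0.130) = 24.01 × 2.040 = 48.98 yr.

49.0 yr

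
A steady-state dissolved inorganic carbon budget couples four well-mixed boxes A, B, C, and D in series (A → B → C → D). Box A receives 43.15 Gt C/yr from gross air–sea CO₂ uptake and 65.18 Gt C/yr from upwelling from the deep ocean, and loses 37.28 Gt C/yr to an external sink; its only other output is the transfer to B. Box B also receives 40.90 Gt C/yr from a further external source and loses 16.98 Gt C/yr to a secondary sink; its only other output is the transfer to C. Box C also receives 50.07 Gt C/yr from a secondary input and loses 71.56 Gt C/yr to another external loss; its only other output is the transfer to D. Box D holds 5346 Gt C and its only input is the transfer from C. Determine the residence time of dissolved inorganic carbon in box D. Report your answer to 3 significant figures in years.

72.8 yr

Box A: F(A→B) = (43.15 + 65.18) − 37.28 = 71.050 Gt C/yr.
Box B: F(B→C) = (71.050 + 40.90) − 16.98 = 94.970 Gt C/yr.
Box C: F(C→D) = (94.970 + 50.07) − 71.56 = 73.480 Gt C/yr.
Box D throughput = its input = 73.480 Gt C/yr; τ = 5346 / 73.480 = 72.75 yr.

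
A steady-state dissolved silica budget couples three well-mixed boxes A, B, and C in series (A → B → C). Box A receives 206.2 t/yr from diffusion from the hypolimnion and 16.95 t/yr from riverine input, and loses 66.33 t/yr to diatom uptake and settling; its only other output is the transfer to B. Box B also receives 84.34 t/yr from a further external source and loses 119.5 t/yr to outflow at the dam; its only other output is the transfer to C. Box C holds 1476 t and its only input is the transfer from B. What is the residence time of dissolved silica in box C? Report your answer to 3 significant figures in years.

12.1 yr

Box A: F(A→B) = (206.2 + 16.95) − 66.33 = 156.82 t/yr.
Box B: F(B→C) = (156.82 + 84.34) − 119.5 = 121.66 t/yr.
Box C throughput = its input = 121.66 t/yr; τ = 1476 / 121.66 = 12.13 yr.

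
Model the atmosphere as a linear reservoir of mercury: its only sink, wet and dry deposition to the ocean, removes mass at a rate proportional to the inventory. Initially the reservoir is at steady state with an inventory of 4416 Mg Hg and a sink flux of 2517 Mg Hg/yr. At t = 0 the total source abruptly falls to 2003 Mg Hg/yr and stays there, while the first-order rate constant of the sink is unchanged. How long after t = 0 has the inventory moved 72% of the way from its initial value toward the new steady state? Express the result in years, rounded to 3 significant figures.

τ = M₀/F₀ = 4416/2517 = 1.754 yr.
The remaining gap fraction is e^(−t/τ); 72% covered ⇒ e^(−t/τ) = 0.280.
t = −τ ln(0.280) = 1.754 × 1.273 = 2.233 yr.

2.23 yr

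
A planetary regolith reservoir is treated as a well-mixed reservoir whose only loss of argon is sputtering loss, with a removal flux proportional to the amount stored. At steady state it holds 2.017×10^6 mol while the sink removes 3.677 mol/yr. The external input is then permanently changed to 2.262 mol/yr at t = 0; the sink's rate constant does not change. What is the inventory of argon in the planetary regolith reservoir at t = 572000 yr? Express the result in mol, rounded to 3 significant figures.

The sink rate constant is k = F₀/M₀ = 3.677/2.017×10^6 = 1.823×10^-6 yr⁻¹.
Solving dM/dt = F₁ − kM with M(0) = M₀ gives M(t) = F₁/k + (M₀ − F₁/k)·e^(−kt).
F₁/k = 2.262/1.823×10^-6 = 1.2408×10^6 mol; kt = 1.823×10^-6 × 572000 = 1.043, e^(−kt) = 0.3525.
M(572000) = 1.2408×10^6 + (2.017×10^6 − 1.2408×10^6) × 0.3525 = 1.2408×10^6 + 273600 = 1.5144×10^6 mol.

1.51×10^6 mol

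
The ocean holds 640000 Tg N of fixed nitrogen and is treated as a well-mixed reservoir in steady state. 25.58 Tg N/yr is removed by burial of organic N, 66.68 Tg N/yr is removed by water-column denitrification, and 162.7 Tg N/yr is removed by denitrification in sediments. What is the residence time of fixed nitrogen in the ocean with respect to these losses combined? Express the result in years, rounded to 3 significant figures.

2510 yr

Total removal = 25.58 + 66.68 + 162.7 = 254.96 Tg N/yr.
τ = M / ΣF_out = 640000 / 254.96 = 2510 yr.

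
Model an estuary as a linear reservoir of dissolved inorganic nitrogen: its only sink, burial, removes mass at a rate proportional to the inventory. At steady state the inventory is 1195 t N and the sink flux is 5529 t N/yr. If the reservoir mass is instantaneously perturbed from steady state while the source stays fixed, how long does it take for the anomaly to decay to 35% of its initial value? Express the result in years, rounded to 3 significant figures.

For a linear reservoir the anomaly decays as exp(−t/τ) with τ = M/F = 1195/5529 = 0.2161 yr.
exp(−t/τ) = 0.35 ⇒ t = −τ ln(0.35) = 0.2161 × 1.050 = 0.2269 yr.

0.227 yr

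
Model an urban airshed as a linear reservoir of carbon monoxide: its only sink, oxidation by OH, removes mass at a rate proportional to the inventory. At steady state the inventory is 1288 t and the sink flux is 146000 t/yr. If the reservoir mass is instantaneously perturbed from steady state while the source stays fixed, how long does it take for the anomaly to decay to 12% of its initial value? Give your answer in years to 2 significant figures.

For a linear reservoir the anomaly decays as exp(−t/τ) with τ = M/F = 1288/146000 = 0.008822 yr.
exp(−t/τ) = 0.12 ⇒ t = −τ ln(0.12) = 0.008822 × 2.120 = 0.01870 yr.

0.019 yr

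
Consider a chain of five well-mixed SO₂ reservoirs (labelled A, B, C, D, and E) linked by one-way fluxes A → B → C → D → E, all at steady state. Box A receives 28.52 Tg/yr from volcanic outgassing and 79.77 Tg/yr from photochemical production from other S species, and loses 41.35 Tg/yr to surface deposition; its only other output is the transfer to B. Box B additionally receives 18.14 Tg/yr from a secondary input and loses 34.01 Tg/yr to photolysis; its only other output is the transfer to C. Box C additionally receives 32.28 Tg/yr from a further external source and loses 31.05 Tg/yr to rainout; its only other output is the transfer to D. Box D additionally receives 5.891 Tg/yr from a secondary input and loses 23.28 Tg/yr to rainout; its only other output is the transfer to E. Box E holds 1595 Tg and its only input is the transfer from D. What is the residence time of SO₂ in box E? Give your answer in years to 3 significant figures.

Box A: F(A→B) = (28.52 + 79.77) − 41.35 = 66.940 Tg/yr.
Box B: F(B→C) = (66.940 + 18.14) − 34.01 = 51.070 Tg/yr.
Box C: F(C→D) = (51.070 + 32.28) − 31.05 = 52.300 Tg/yr.
Box D: F(D→E) = (52.300 + 5.891) − 23.28 = 34.911 Tg/yr.
Box E throughput = its input = 34.911 Tg/yr; τ = 1595 / 34.911 = 45.69 yr.

45.7 yr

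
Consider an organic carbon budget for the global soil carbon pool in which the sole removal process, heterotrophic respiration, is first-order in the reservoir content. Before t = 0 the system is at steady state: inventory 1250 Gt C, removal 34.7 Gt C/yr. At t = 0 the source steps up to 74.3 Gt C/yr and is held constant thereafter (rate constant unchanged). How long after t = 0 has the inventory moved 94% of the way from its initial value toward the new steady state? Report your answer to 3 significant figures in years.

τ = M₀/F₀ = 1250/34.7 = 36.02 yr.
The remaining gap fraction is e^(−t/τ); 94% covered ⇒ e^(−t/τ) = 0.0600.
t = −τ ln(0.0600) = 36.02 × 2.813 = 101.3 yr.

101 yr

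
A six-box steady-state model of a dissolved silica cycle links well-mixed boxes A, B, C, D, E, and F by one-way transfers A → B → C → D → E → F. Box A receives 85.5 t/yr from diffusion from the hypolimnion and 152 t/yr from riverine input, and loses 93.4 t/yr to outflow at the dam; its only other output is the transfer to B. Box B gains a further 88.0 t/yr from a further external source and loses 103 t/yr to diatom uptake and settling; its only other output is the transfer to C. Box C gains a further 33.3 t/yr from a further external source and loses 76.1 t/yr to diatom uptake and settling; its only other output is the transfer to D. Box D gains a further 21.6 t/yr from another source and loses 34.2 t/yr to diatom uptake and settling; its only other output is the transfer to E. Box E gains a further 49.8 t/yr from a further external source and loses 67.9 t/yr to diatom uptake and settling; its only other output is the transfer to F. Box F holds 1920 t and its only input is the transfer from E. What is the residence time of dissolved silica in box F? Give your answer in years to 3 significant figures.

34.5 yr

Box A: F(A→B) = (85.5 + 152) − 93.4 = 144.10 t/yr.
Box B: F(B→C) = (144.10 + 88.0) − 103 = 129.10 t/yr.
Box C: F(C→D) = (129.10 + 33.3) − 76.1 = 86.300 t/yr.
Box D: F(D→E) = (86.300 + 21.6) − 34.2 = 73.700 t/yr.
Box E: F(E→F) = (73.700 + 49.8) − 67.9 = 55.600 t/yr.
Box F throughput = its input = 55.600 t/yr; τ = 1920 / 55.600 = 34.53 yr.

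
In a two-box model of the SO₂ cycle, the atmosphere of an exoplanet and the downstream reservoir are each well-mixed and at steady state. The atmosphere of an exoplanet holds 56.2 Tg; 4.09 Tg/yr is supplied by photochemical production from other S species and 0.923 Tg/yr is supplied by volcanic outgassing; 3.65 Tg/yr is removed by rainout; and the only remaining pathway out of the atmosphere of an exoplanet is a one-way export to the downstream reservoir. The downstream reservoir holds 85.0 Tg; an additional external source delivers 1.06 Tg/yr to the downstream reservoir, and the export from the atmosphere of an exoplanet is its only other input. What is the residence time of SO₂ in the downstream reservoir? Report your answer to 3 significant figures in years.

Balance the atmosphere of an exoplanet: ΣF_in = 4.09 + 0.923 = 5.0130 Tg/yr.
Export to the downstream reservoir = ΣF_in − (3.65) = 1.3630 Tg/yr.
Total input to the downstream reservoir = 1.3630 + 1.06 = 2.4230 Tg/yr; at steady state this equals its total output.
τ = M / F = 85.0 / 2.4230 = 35.08 yr.

35.1 yr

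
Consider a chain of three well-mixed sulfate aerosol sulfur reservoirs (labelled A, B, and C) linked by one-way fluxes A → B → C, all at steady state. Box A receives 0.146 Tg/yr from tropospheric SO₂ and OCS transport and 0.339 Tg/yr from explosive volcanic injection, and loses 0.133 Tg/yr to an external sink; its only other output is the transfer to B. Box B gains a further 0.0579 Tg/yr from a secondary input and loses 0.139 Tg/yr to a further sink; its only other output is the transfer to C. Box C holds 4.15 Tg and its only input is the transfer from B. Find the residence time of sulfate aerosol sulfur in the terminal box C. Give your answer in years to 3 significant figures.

15.3 yr

Box A: F(A→B) = (0.146 + 0.339) − 0.133 = 0.35200 Tg/yr.
Box B: F(B→C) = (0.35200 + 0.0579) − 0.139 = 0.27090 Tg/yr.
Box C throughput = its input = 0.27090 Tg/yr; τ = 4.15 / 0.27090 = 15.32 yr.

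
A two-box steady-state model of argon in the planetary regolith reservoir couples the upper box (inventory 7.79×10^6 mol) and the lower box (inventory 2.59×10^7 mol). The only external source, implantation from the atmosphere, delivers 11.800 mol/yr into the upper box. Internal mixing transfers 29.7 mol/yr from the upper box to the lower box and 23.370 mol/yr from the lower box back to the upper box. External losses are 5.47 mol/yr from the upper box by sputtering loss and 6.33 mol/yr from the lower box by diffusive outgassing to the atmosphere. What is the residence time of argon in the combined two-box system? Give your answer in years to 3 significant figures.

2.86×10^6 yr

Residence time in the combined system uses the total inventory and the total *external* removal — internal exchanges between the two boxes cancel.
M_total = 7.79×10^6 + 2.59×10^7 = 3.3690×10^7 mol.
ΣF_external_out = 5.47 + 6.33 = 11.800 mol/yr.
τ = M_total / ΣF_ext = 3.3690×10^7 / 11.800 = 2.855×10^6 yr.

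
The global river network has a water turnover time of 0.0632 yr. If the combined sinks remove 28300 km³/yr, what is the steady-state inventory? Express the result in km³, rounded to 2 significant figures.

1800 km³

τ = M/F ⇒ M = τ × F = 0.0632 × 28300 = 1789 km³.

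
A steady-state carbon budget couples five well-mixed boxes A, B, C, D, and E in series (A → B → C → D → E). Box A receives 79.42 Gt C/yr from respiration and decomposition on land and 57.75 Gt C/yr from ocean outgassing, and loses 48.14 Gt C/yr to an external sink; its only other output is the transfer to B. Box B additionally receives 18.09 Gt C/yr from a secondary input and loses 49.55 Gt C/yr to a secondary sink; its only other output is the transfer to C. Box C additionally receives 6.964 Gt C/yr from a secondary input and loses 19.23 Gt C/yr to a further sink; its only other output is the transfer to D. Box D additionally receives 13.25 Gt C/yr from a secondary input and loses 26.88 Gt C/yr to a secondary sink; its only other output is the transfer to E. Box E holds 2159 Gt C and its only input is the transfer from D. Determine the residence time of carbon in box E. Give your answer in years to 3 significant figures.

68.2 yr

Box A: F(A→B) = (79.42 + 57.75) − 48.14 = 89.030 Gt C/yr.
Box B: F(B→C) = (89.030 + 18.09) − 49.55 = 57.570 Gt C/yr.
Box C: F(C→D) = (57.570 + 6.964) − 19.23 = 45.304 Gt C/yr.
Box D: F(D→E) = (45.304 + 13.25) − 26.88 = 31.674 Gt C/yr.
Box E throughput = its input = 31.674 Gt C/yr; τ = 2159 / 31.674 = 68.16 yr.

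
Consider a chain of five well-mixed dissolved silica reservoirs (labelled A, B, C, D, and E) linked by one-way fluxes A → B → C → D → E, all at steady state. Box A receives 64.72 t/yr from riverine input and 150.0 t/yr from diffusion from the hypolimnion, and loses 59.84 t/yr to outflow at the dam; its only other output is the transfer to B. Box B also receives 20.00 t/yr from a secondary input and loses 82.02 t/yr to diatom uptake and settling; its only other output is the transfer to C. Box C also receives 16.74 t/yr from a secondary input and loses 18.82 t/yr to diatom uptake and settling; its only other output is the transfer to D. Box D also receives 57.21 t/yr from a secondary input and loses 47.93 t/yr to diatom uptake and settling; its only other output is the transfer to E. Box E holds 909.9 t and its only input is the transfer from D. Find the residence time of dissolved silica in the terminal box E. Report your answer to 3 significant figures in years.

9.09 yr

Box A: F(A→B) = (64.72 + 150.0) − 59.84 = 154.88 t/yr.
Box B: F(B→C) = (154.88 + 20.00) − 82.02 = 92.860 t/yr.
Box C: F(C→D) = (92.860 + 16.74) − 18.82 = 90.780 t/yr.
Box D: F(D→E) = (90.780 + 57.21) − 47.93 = 100.06 t/yr.
Box E throughput = its input = 100.06 t/yr; τ = 909.9 / 100.06 = 9.094 yr.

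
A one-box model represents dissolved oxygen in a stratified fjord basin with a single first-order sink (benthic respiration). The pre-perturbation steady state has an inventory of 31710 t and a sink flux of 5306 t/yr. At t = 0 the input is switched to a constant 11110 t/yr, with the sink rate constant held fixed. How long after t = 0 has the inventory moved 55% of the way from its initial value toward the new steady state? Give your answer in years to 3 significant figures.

4.77 yr

τ = M₀/F₀ = 31710/5306 = 5.976 yr.
The remaining gap fraction is e^(−t/τ); 55% covered ⇒ e^(−t/τ) = 0.450.
t = −τ ln(0.450) = 5.976 × 0.7985 = 4.772 yr.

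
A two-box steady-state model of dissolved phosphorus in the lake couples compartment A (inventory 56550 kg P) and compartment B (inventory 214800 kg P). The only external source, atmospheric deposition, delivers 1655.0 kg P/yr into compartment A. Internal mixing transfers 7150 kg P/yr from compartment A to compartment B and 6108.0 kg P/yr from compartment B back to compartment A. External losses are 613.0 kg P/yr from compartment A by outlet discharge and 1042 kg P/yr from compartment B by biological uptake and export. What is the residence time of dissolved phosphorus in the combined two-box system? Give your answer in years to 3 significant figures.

164 yr

For the system as a whole, the A↔B exchange is internal and contributes nothing to the throughput; only the external sinks remove mass.
M_total = 56550 + 214800 = 271350 kg P.
ΣF_external_out = 613.0 + 1042 = 1655.0 kg P/yr.
τ = M_total / ΣF_ext = 271350 / 1655.0 = 164.0 yr.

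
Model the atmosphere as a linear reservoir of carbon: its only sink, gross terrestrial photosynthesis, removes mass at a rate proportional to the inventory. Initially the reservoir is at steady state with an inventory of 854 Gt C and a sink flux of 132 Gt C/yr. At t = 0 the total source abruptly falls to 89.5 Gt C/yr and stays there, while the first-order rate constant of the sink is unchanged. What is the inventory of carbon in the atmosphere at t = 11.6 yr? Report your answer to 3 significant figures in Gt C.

625 Gt C

The sink rate constant is k = F₀/M₀ = 132/854 = 0.1546 yr⁻¹.
Solving dM/dt = F₁ − kM with M(0) = M₀ gives M(t) = F₁/k + (M₀ − F₁/k)·e^(−kt).
F₁/k = 89.5/0.1546 = 579.04 Gt C; kt = 0.1546 × 11.6 = 1.793, e^(−kt) = 0.1665.
M(11.6) = 579.04 + (854 − 579.04) × 0.1665 = 579.04 + 45.77 = 624.81 Gt C.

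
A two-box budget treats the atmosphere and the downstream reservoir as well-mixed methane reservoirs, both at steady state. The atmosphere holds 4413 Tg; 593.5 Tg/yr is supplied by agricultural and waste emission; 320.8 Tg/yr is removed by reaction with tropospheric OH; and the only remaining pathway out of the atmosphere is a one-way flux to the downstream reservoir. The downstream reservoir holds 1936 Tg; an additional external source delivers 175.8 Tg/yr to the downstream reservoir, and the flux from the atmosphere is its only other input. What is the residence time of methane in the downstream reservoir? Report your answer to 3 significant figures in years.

Balance the atmosphere: ΣF_in = 593.50 Tg/yr.
Flux to the downstream reservoir = ΣF_in − (320.8) = 272.70 Tg/yr.
Total input to the downstream reservoir = 272.70 + 175.8 = 448.50 Tg/yr; at steady state this equals its total output.
τ = M / F = 1936 / 448.50 = 4.317 yr.

4.32 yr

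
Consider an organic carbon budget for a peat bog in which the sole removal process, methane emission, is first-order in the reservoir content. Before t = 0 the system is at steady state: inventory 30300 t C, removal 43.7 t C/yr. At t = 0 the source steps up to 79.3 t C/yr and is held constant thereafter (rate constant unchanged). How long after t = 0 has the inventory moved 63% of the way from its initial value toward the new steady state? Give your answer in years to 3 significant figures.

τ = M₀/F₀ = 30300/43.7 = 693.4 yr.
The remaining gap fraction is e^(−t/τ); 63% covered ⇒ e^(−t/τ) = 0.370.
t = −τ ln(0.370) = 693.4 × 0.9943 = 689.4 yr.

689 yr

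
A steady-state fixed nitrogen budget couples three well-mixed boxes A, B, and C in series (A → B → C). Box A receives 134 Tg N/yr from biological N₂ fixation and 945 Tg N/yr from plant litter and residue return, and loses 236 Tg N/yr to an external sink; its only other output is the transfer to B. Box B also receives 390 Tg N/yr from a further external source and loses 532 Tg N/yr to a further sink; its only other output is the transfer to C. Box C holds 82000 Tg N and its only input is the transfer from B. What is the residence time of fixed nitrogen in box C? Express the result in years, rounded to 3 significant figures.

117 yr

Box A: F(A→B) = (134 + 945) − 236 = 843.00 Tg N/yr.
Box B: F(B→C) = (843.00 + 390) − 532 = 701.00 Tg N/yr.
Box C throughput = its input = 701.00 Tg N/yr; τ = 82000 / 701.00 = 117.0 yr.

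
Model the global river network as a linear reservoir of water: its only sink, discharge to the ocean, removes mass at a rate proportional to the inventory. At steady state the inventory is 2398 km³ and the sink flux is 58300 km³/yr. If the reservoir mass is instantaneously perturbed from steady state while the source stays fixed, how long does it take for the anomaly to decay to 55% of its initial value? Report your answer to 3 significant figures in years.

For a linear reservoir the anomaly decays as exp(−t/τ) with τ = M/F = 2398/58300 = 0.04113 yr.
exp(−t/τ) = 0.55 ⇒ t = −τ ln(0.55) = 0.04113 × 0.5978 = 0.02459 yr.

0.0246 yr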